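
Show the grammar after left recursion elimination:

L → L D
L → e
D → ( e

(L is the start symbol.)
L → e L'
L' → D L'
L' → ε
D → ( e

L is directly left-recursive. The standard transformation for
  A → A α₁ | ... | A α_m | β₁ | ... | β_n
is
  A  → β₁ A' | ... | β_n A'
  A' → α₁ A' | ... | α_m A' | ε

L → e becomes L → e L'
L → L D becomes L' → D L'
Add L' → ε

Productions for other non-terminals are unchanged:
  D → ( e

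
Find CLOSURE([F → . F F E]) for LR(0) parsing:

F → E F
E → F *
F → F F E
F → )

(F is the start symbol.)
To compute CLOSURE, for each item [A → α.Bβ] where B is a non-terminal, add [B → .γ] for all productions B → γ; repeat for the newly added items until nothing changes.

Start with: [F → . F F E]
  [F → . F F E] has the dot before F: add [F → . E F], [F → . )]
  [F → . E F] has the dot before E: add [E → . F *]
No further items can be added.

CLOSURE = { [E → . F *], [F → . )], [F → . E F], [F → . F F E] }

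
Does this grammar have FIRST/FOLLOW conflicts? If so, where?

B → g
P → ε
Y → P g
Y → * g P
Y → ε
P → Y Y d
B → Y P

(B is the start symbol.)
Yes. P → Y Y d with FOLLOW(P) on { '*', 'd', 'g' }; Y → P g with FOLLOW(Y) on { '*', 'd', 'g' }; Y → '*' g P with FOLLOW(Y) on { '*' }

Nullable non-terminals: B, P, Y.
FIRST sets used below: FIRST(Y) = { '*', 'd', 'g', ε }, FIRST(P) = { '*', 'd', 'g', ε }

B: nullable alternative(s) B → Y P; FOLLOW(B) = { $ }
  B → g: FIRST \ {ε} = { 'g' } — disjoint from FOLLOW(B)
  B → Y P: FIRST \ {ε} = { '*', 'd', 'g' } — this is the only nullable alternative, skip

P: nullable alternative(s) P → ε; FOLLOW(P) = { $, '*', 'd', 'g' }
  P → ε: FIRST \ {ε} = { } — this is the only nullable alternative, skip
  P → Y Y d: FIRST \ {ε} = { '*', 'd', 'g' } — overlaps FOLLOW(P) on { '*', 'd', 'g' }: CONFLICT

Y: nullable alternative(s) Y → ε; FOLLOW(Y) = { $, '*', 'd', 'g' }
  Y → P g: FIRST \ {ε} = { '*', 'd', 'g' } — overlaps FOLLOW(Y) on { '*', 'd', 'g' }: CONFLICT
  Y → * g P: FIRST \ {ε} = { '*' } — overlaps FOLLOW(Y) on { '*' }: CONFLICT
  Y → ε: FIRST \ {ε} = { } — this is the only nullable alternative, skip

So the grammar has 3 FIRST/FOLLOW conflicts (marked CONFLICT above).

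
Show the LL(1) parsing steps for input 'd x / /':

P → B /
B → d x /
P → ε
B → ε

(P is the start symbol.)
LL(1) parsing maintains a stack (initially the start symbol over $) and the input. At each step: if the stack top is a terminal, match it against the current input token; if it is a non-terminal N, replace it with the RHS of M[N, lookahead] (the unique production whose predict set contains the lookahead).

Stack is shown with the top on the left.

Stack      Input      Action
----------------------------
P $        d x / / $  output P → B /
B / $      d x / / $  output B → d x /
d x / / $  d x / / $  match 'd'
x / / $    x / / $    match 'x'
/ / $      / / $      match '/'
/ $        / $        match '/'
$          $          accept

The string is accepted.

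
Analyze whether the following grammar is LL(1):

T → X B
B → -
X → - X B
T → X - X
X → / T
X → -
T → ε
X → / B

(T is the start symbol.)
No. Predict set conflict for T: { '-', '/' }

A grammar is LL(1) if for each non-terminal N with multiple productions, the predict sets of those productions are pairwise disjoint, where PREDICT(N → α) = (FIRST(α) \ {ε}) ∪ (FOLLOW(N) if α ⇒* ε).

Relevant sets:
  FIRST(X) = { '-', '/' }
  FOLLOW(T) = { $, '-' }

For T:
  PREDICT(T → X B) = { '-', '/' }
  PREDICT(T → X '-' X) = { '-', '/' }
  PREDICT(T → ε) = { $, '-' }
For X:
  PREDICT(X → '-' X B) = { '-' }
  PREDICT(X → '/' T) = { '/' }
  PREDICT(X → '-') = { '-' }
  PREDICT(X → '/' B) = { '/' }
B has a single production, so nothing to check there.

Conflict found: Predict set conflict for T: { '-', '/' }
The grammar is NOT LL(1).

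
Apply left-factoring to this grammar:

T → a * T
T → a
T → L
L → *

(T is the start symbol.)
Left-factoring transforms A → αβ₁ | αβ₂ into A → αA' and A' → β₁ | β₂
(α is the longest common prefix among the alternatives). Repeat until
no nonterminal has two alternatives with a common prefix.

Round 1: T has alternatives sharing prefix 'a'. Introduce T': T → a T'
  Add: T' → * T
  Add: T' → ε

No remaining common prefixes — done.

Resulting grammar:
T → a T'
T' → * T
T' → ε
T → L
L → *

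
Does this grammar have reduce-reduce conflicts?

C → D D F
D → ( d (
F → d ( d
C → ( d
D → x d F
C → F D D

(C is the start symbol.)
Augment with C' → C and build the canonical LR(0) collection (I0 = CLOSURE({[C' → . C]}), then GOTO on every symbol after a dot until no new states appear). It has 19 states:
  I0: { [C → . ( d], [C → . D D F], [C → . F D D], [C' → . C], [D → . ( d (], [D → . x d F], [F → . d ( d] }  — shift
  I1: { [C → ( . d], [D → ( . d (] }  — shift
  I2: { [C' → C .] }  — accept
  I3: { [C → D . D F], [D → . ( d (], [D → . x d F] }  — shift
  I4: { [C → F . D D], [D → . ( d (], [D → . x d F] }  — shift
  I5: { [F → d . ( d] }  — shift
  I6: { [D → x . d F] }  — shift
  I7: { [D → x d . F], [F → . d ( d] }  — shift
  I8: { [D → x d F .] }  — reduce
  I9: { [F → d ( . d] }  — shift
  I10: { [F → d ( d .] }  — reduce
  I11: { [D → ( . d (] }  — shift
  I12: { [C → F D . D], [D → . ( d (], [D → . x d F] }  — shift
  I13: { [C → F D D .] }  — reduce
  I14: { [D → ( d . (] }  — shift
  I15: { [D → ( d ( .] }  — reduce
  I16: { [C → D D . F], [F → . d ( d] }  — shift
  I17: { [C → D D F .] }  — reduce
  I18: { [C → ( d .], [D → ( d . (] }  — shift, reduce

No state contains more than one complete item.

Answer: No reduce-reduce conflicts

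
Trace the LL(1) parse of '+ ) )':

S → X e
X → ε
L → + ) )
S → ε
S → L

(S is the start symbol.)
LL(1) parsing maintains a stack (initially the start symbol over $) and the input. At each step: if the stack top is a terminal, match it against the current input token; if it is a non-terminal N, replace it with the RHS of M[N, lookahead] (the unique production whose predict set contains the lookahead).

Stack is shown with the top on the left.

Stack    Input    Action
------------------------
S $      + ) ) $  output S → L
L $      + ) ) $  output L → + ) )
+ ) ) $  + ) ) $  match '+'
) ) $    ) ) $    match ')'
) $      ) $      match ')'
$        $        accept

The string is accepted.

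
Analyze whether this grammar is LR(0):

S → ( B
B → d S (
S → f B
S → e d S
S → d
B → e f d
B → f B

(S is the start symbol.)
Yes, the grammar is LR(0)

A grammar is LR(0) if no state in the canonical LR(0) collection has:
  - both a shift item (dot before a terminal) and a complete item (shift-reduce conflict), or
  - two or more complete items (reduce-reduce conflict; the accept item [S' → S .] counts as a complete item here).

Augment with S' → S and build the canonical LR(0) collection (I0 = CLOSURE({[S' → . S]}), then GOTO on every symbol after a dot until no new states appear). It has 18 states:
  I0: { [S → . ( B], [S → . d], [S → . e d S], [S → . f B], [S' → . S] }  — shift
  I1: { [B → . d S (], [B → . e f d], [B → . f B], [S → ( . B] }  — shift
  I2: { [S' → S .] }  — accept
  I3: { [S → d .] }  — reduce
  I4: { [S → e . d S] }  — shift
  I5: { [B → . d S (], [B → . e f d], [B → . f B], [S → f . B] }  — shift
  I6: { [S → f B .] }  — reduce
  I7: { [B → d . S (], [S → . ( B], [S → . d], [S → . e d S], [S → . f B] }  — shift
  I8: { [B → e . f d] }  — shift
  I9: { [B → . d S (], [B → . e f d], [B → . f B], [B → f . B] }  — shift
  I10: { [B → f B .] }  — reduce
  I11: { [B → e f . d] }  — shift
  I12: { [B → e f d .] }  — reduce
  I13: { [B → d S . (] }  — shift
  I14: { [B → d S ( .] }  — reduce
  I15: { [S → . ( B], [S → . d], [S → . e d S], [S → . f B], [S → e d . S] }  — shift
  I16: { [S → e d S .] }  — reduce
  I17: { [S → ( B .] }  — reduce

Every state is either a pure shift/goto state or contains exactly one complete item and nothing to shift — no conflicts. The grammar is LR(0).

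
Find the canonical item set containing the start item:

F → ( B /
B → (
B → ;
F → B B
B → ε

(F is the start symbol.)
{ [B → . (], [B → . ;], [B → .], [F → . ( B /], [F → . B B], [F' → . F] }

First, augment the grammar with F' → F
I₀ = CLOSURE({ [F' → . F] }):
  [F' → . F] has the dot before F: add [F → . ( B /], [F → . B B]
  [F → . B B] has the dot before B: add [B → . (], [B → . ;], [B → .]
No further items can be added.

I₀ = { [B → . (], [B → . ;], [B → .], [F → . ( B /], [F → . B B], [F' → . F] }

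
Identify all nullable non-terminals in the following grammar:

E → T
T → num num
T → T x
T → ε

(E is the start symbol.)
A non-terminal is nullable if it can derive ε (the empty string): either it has an ε-production, or it has a production whose right-hand side consists entirely of nullable non-terminals.

ε-productions: T → ε
So T is immediately nullable.
E → T: every symbol on the right is nullable, so E is nullable too.
Every non-terminal is now nullable.
Nullable = { 'E', 'T' }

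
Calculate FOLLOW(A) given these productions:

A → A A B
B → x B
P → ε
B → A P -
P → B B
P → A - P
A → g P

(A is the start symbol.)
To compute FOLLOW(A), find every occurrence of A on a right-hand side N → α A β: add FIRST(β) \ {ε}, and if β is empty or nullable also add FOLLOW(N). Iterate to a fixed point.

A is the start symbol, so $ ∈ FOLLOW(A).
In A → A A B: A is followed by A B, add FIRST(A B) \ {ε} = { 'g' }
In A → A A B: A is followed by B, add FIRST(B) \ {ε} = { 'g', 'x' }
In B → A P -: A is followed by P '-', add FIRST(P '-') \ {ε} = { '-', 'g', 'x' }
In P → A - P: A is followed by '-' P, add FIRST('-' P) \ {ε} = { '-' }

Taking the union: FOLLOW(A) = { $, '-', 'g', 'x' }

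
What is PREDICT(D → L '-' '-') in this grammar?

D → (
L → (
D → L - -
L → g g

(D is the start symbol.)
PREDICT(D → L '-' '-') = (FIRST(RHS) \ {ε}) ∪ (FOLLOW(D) if ε ∈ FIRST(RHS), i.e. RHS ⇒* ε)
FIRST(L) = { '(', 'g' }
FIRST(L '-' '-') = { '(', 'g' }
ε ∉ FIRST(L '-' '-'), so FOLLOW(D) is not added.
PREDICT(D → L '-' '-') = { '(', 'g' }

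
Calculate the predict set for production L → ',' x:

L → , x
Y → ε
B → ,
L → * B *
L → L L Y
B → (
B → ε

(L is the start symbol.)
{ ',' }

PREDICT(L → ',' x) = (FIRST(RHS) \ {ε}) ∪ (FOLLOW(L) if ε ∈ FIRST(RHS), i.e. RHS ⇒* ε)
FIRST(',' x) = { ',' }
ε ∉ FIRST(',' x), so FOLLOW(L) is not added.
PREDICT(L → ',' x) = { ',' }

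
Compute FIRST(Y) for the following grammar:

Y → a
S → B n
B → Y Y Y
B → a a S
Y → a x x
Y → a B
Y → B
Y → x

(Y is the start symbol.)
FIRST sets of the other non-terminals involved (by the same procedure, iterated to a fixed point):
  FIRST(B) = { 'a', 'x' }

From Y → a:
  - a is a terminal: add 'a' and stop
From Y → a x x:
  - a is a terminal: add 'a' and stop
From Y → a B:
  - a is a terminal: add 'a' and stop
From Y → B:
  - B is a non-terminal: add FIRST(B) \ {ε} = { 'a', 'x' }
    B is not nullable, so stop
From Y → x:
  - x is a terminal: add 'x' and stop

Collecting: FIRST(Y) = { 'a', 'x' }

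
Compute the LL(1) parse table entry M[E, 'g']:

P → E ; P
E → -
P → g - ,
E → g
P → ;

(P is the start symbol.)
To find M[E, 'g'], we find productions for E where 'g' is in the predict set (PREDICT(N → α) = (FIRST(α) \ {ε}) ∪ (FOLLOW(N) if α ⇒* ε)).

E → -: PREDICT = { '-' }
E → g: PREDICT = { 'g' }
  'g' is in predict set, so this production goes in M[E, 'g']

M[E, 'g'] = E → g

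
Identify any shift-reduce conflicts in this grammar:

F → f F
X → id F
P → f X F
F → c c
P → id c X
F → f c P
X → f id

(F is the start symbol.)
No shift-reduce conflicts

Augment with F' → F and build the canonical LR(0) collection (I0 = CLOSURE({[F' → . F]}), then GOTO on every symbol after a dot until no new states appear). It has 18 states:
  I0: { [F → . c c], [F → . f F], [F → . f c P], [F' → . F] }  — shift
  I1: { [F' → F .] }  — accept
  I2: { [F → c . c] }  — shift
  I3: { [F → . c c], [F → . f F], [F → . f c P], [F → f . F], [F → f . c P] }  — shift
  I4: { [F → f F .] }  — reduce
  I5: { [F → c . c], [F → f c . P], [P → . f X F], [P → . id c X] }  — shift
  I6: { [F → f c P .] }  — reduce
  I7: { [F → c c .] }  — reduce
  I8: { [P → f . X F], [X → . f id], [X → . id F] }  — shift
  I9: { [P → id . c X] }  — shift
  I10: { [P → id c . X], [X → . f id], [X → . id F] }  — shift
  I11: { [P → id c X .] }  — reduce
  I12: { [X → f . id] }  — shift
  I13: { [F → . c c], [F → . f F], [F → . f c P], [X → id . F] }  — shift
  I14: { [X → id F .] }  — reduce
  I15: { [X → f id .] }  — reduce
  I16: { [F → . c c], [F → . f F], [F → . f c P], [P → f X . F] }  — shift
  I17: { [P → f X F .] }  — reduce

No state contains both a complete item and a shift item.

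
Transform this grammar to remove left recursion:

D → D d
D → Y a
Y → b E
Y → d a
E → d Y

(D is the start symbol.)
D → Y a D'
D' → d D'
D' → ε
Y → b E
Y → d a
E → d Y

D is directly left-recursive. The standard transformation for
  A → A α₁ | ... | A α_m | β₁ | ... | β_n
is
  A  → β₁ A' | ... | β_n A'
  A' → α₁ A' | ... | α_m A' | ε

D → Y a becomes D → Y a D'
D → D d becomes D' → d D'
Add D' → ε

Productions for other non-terminals are unchanged:
  Y → b E
  Y → d a
  E → d Y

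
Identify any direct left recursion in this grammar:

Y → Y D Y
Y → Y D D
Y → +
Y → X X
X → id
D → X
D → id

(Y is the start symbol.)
Yes, Y is left-recursive

Direct left recursion occurs when N → N α for some non-terminal N (the right-hand side begins with the left-hand side itself).

Y → Y D Y: LEFT RECURSIVE (starts with Y)
Y → Y D D: LEFT RECURSIVE (starts with Y)
Y → +: starts with '+'
Y → X X: starts with X
X → id: starts with id
D → X: starts with X
D → id: starts with id

The grammar has direct left recursion on: Y.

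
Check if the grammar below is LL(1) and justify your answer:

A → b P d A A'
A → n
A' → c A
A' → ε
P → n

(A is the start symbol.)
A grammar is LL(1) if for each non-terminal N with multiple productions, the predict sets of those productions are pairwise disjoint, where PREDICT(N → α) = (FIRST(α) \ {ε}) ∪ (FOLLOW(N) if α ⇒* ε).

Relevant sets:
  FOLLOW(A') = { $, 'c' }

For A:
  PREDICT(A → b P d A A') = { 'b' }
  PREDICT(A → n) = { 'n' }
For A':
  PREDICT(A' → c A) = { 'c' }
  PREDICT(A' → ε) = { $, 'c' }
P has a single production, so nothing to check there.

Conflict found: Predict set conflict for A': { 'c' }
The grammar is NOT LL(1).

Answer: No. Predict set conflict for A': { 'c' }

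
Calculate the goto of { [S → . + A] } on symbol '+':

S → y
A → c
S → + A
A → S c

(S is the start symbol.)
{ [A → . S c], [A → . c], [S → + . A], [S → . + A], [S → . y] }

GOTO(I, '+') = CLOSURE({ [A → αX.β] : [A → α.Xβ] ∈ I, X = '+' })

Items with dot before '+', with the dot advanced:
  [S → . + A] → [S → + . A]
Closure of the advanced items:
  [S → + . A] has the dot before A: add [A → . c], [A → . S c]
  [A → . S c] has the dot before S: add [S → . y], [S → . + A]

GOTO = { [A → . S c], [A → . c], [S → + . A], [S → . + A], [S → . y] }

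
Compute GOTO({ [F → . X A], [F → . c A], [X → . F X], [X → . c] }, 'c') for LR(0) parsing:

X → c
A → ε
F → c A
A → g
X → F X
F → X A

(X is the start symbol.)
GOTO(I, 'c') = CLOSURE({ [A → αX.β] : [A → α.Xβ] ∈ I, X = 'c' })

Items with dot before 'c', with the dot advanced:
  [F → . c A] → [F → c . A]
  [X → . c] → [X → c .]
Closure of the advanced items:
  [F → c . A] has the dot before A: add [A → .], [A → . g]

GOTO = { [A → . g], [A → .], [F → c . A], [X → c .] }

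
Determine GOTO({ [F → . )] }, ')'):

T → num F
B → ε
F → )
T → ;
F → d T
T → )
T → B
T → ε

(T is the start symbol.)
{ [F → ) .] }

GOTO(I, ')') = CLOSURE({ [A → αX.β] : [A → α.Xβ] ∈ I, X = ')' })

Items with dot before ')', with the dot advanced:
  [F → . )] → [F → ) .]
Closure adds nothing (no advanced item has the dot before a non-terminal).

GOTO = { [F → ) .] }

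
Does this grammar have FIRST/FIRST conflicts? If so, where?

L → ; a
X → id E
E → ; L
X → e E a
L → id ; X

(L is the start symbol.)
No FIRST/FIRST conflicts.

A FIRST/FIRST conflict occurs when two productions N → α and N → β for the same non-terminal have FIRST(α) ∩ FIRST(β) ≠ ∅ (with ε ∈ FIRST of a nullable right-hand side, so two nullable alternatives also conflict).

Productions for L:
  L → ; a: FIRST = { ';' }
  L → id ; X: FIRST = { 'id' }
Productions for X:
  X → id E: FIRST = { 'id' }
  X → e E a: FIRST = { 'e' }
E has only one production, so no FIRST/FIRST conflict is possible there.

All alternatives of each non-terminal have pairwise disjoint FIRST sets.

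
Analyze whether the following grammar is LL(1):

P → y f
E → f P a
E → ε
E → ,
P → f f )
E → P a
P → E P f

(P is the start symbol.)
Relevant sets:
  FIRST(E) = { ',', 'f', 'y', ε }
  FIRST(P) = { ',', 'f', 'y' }
  FOLLOW(E) = { ',', 'f', 'y' }

For P:
  PREDICT(P → y f) = { 'y' }
  PREDICT(P → f f ')') = { 'f' }
  PREDICT(P → E P f) = { ',', 'f', 'y' }
For E:
  PREDICT(E → f P a) = { 'f' }
  PREDICT(E → ε) = { ',', 'f', 'y' }
  PREDICT(E → ',') = { ',' }
  PREDICT(E → P a) = { ',', 'f', 'y' }

Conflict found: Predict set conflict for P: { 'y' }
The grammar is NOT LL(1).

Answer: No. Predict set conflict for P: { 'y' }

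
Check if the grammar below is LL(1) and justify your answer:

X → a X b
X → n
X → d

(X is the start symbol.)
A grammar is LL(1) if for each non-terminal N with multiple productions, the predict sets of those productions are pairwise disjoint, where PREDICT(N → α) = (FIRST(α) \ {ε}) ∪ (FOLLOW(N) if α ⇒* ε).

For X:
  PREDICT(X → a X b) = { 'a' }
  PREDICT(X → n) = { 'n' }
  PREDICT(X → d) = { 'd' }

All predict sets are disjoint. The grammar IS LL(1).

Answer: Yes, the grammar is LL(1).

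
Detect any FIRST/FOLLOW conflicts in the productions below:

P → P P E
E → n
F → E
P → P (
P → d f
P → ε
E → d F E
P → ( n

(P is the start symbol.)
Nullable non-terminals: P.
FIRST sets used below: FIRST(P) = { '(', 'd', 'n', ε }, FIRST(E) = { 'd', 'n' }

P: nullable alternative(s) P → ε; FOLLOW(P) = { $, '(', 'd', 'n' }
  P → P P E: FIRST \ {ε} = { '(', 'd', 'n' } — overlaps FOLLOW(P) on { '(', 'd', 'n' }: CONFLICT
  P → P (: FIRST \ {ε} = { '(', 'd', 'n' } — overlaps FOLLOW(P) on { '(', 'd', 'n' }: CONFLICT
  P → d f: FIRST \ {ε} = { 'd' } — overlaps FOLLOW(P) on { 'd' }: CONFLICT
  P → ε: FIRST \ {ε} = { } — this is the only nullable alternative, skip
  P → ( n: FIRST \ {ε} = { '(' } — overlaps FOLLOW(P) on { '(' }: CONFLICT

E, F have no nullable alternative, so no FIRST/FOLLOW check is needed there.

So the grammar has 4 FIRST/FOLLOW conflicts (marked CONFLICT above).

Answer: Yes. P → P P E with FOLLOW(P) on { '(', 'd', 'n' }; P → P '(' with FOLLOW(P) on { '(', 'd', 'n' }; P → d f with FOLLOW(P) on { 'd' }; P → '(' n with FOLLOW(P) on { '(' }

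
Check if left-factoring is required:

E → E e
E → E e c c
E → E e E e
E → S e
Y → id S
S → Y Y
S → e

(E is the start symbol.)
Yes, E has productions with common prefix 'E e'

Left-factoring is needed when two productions for the same non-terminal
share a common prefix on the right-hand side.

Productions for E:
  E → E e
  E → E e c c
  E → E e E e
  E → S e
Productions for S:
  S → Y Y
  S → e

Found common prefix 'E e' in productions for E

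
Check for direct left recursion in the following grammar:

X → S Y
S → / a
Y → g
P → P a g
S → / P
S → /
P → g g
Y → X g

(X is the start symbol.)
Yes, P is left-recursive

X → S Y: starts with S
S → / a: starts with '/'
Y → g: starts with g
P → P a g: LEFT RECURSIVE (starts with P)
S → / P: starts with '/'
S → /: starts with '/'
P → g g: starts with g
Y → X g: starts with X

The grammar has direct left recursion on: P.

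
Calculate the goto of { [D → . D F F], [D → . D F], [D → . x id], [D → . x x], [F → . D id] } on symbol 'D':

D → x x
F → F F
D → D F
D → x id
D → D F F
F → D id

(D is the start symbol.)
{ [D → . D F F], [D → . D F], [D → . x id], [D → . x x], [D → D . F F], [D → D . F], [F → . D id], [F → . F F], [F → D . id] }

GOTO(I, 'D') = CLOSURE({ [A → αX.β] : [A → α.Xβ] ∈ I, X = 'D' })

Items with dot before 'D', with the dot advanced:
  [D → . D F] → [D → D . F]
  [D → . D F F] → [D → D . F F]
  [F → . D id] → [F → D . id]
Closure of the advanced items:
  [D → D . F] has the dot before F: add [F → . F F], [F → . D id]
  [F → . D id] has the dot before D: add [D → . x x], [D → . D F], [D → . x id], [D → . D F F]

GOTO = { [D → . D F F], [D → . D F], [D → . x id], [D → . x x], [D → D . F F], [D → D . F], [F → . D id], [F → . F F], [F → D . id] }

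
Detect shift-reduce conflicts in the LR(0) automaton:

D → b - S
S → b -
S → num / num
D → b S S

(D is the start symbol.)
A shift-reduce conflict occurs when an LR(0) state has both:
  - a complete (reduce) item [A → α .] (dot at the end), and
  - a shift item [B → β . c γ] (dot before a terminal).

Augment with D' → D and build the canonical LR(0) collection (I0 = CLOSURE({[D' → . D]}), then GOTO on every symbol after a dot until no new states appear). It has 12 states:
  I0: { [D → . b - S], [D → . b S S], [D' → . D] }  — shift
  I1: { [D' → D .] }  — accept
  I2: { [D → b . - S], [D → b . S S], [S → . b -], [S → . num / num] }  — shift
  I3: { [D → b - . S], [S → . b -], [S → . num / num] }  — shift
  I4: { [D → b S . S], [S → . b -], [S → . num / num] }  — shift
  I5: { [S → b . -] }  — shift
  I6: { [S → num . / num] }  — shift
  I7: { [S → num / . num] }  — shift
  I8: { [S → num / num .] }  — reduce
  I9: { [S → b - .] }  — reduce
  I10: { [D → b S S .] }  — reduce
  I11: { [D → b - S .] }  — reduce

No state contains both a complete item and a shift item.

Answer: No shift-reduce conflicts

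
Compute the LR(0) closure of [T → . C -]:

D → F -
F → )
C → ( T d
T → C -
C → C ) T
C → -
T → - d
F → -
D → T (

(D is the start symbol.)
Start with: [T → . C -]
  [T → . C -] has the dot before C: add [C → . ( T d], [C → . C ) T], [C → . -]
No further items can be added.

CLOSURE = { [C → . ( T d], [C → . -], [C → . C ) T], [T → . C -] }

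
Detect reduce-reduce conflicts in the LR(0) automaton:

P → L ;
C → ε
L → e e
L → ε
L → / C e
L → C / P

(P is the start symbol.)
A reduce-reduce conflict occurs when an LR(0) state has two complete items [A → α .] and [B → β .] — both call for a reduction, and with no lookahead the parser cannot choose between them.

Augment with P' → P and build the canonical LR(0) collection (I0 = CLOSURE({[P' → . P]}), then GOTO on every symbol after a dot until no new states appear). It has 12 states:
  I0: { [C → .], [L → . / C e], [L → . C / P], [L → . e e], [L → .], [P → . L ;], [P' → . P] }  — shift, 2 reduces
  I1: { [C → .], [L → / . C e] }  — reduce
  I2: { [L → C . / P] }  — shift
  I3: { [P → L . ;] }  — shift
  I4: { [P' → P .] }  — accept
  I5: { [L → e . e] }  — shift
  I6: { [L → e e .] }  — reduce
  I7: { [P → L ; .] }  — reduce
  I8: { [C → .], [L → . / C e], [L → . C / P], [L → . e e], [L → .], [L → C / . P], [P → . L ;] }  — shift, 2 reduces
  I9: { [L → C / P .] }  — reduce
  I10: { [L → / C . e] }  — shift
  I11: { [L → / C e .] }  — reduce

I0 contains complete items [C → .], [L → .] — reduce-reduce conflict.
I8 contains complete items [C → .], [L → .] — reduce-reduce conflict.

Answer: Yes — I0: [C → .] vs [L → .]; I8: [C → .] vs [L → .]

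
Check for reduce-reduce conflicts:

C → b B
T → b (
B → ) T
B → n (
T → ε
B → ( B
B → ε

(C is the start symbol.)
No reduce-reduce conflicts

A reduce-reduce conflict occurs when an LR(0) state has two complete items [A → α .] and [B → β .] — both call for a reduction, and with no lookahead the parser cannot choose between them.

Augment with C' → C and build the canonical LR(0) collection (I0 = CLOSURE({[C' → . C]}), then GOTO on every symbol after a dot until no new states appear). It has 12 states:
  I0: { [C → . b B], [C' → . C] }  — shift
  I1: { [C' → C .] }  — accept
  I2: { [B → . ( B], [B → . ) T], [B → . n (], [B → .], [C → b . B] }  — shift, reduce
  I3: { [B → ( . B], [B → . ( B], [B → . ) T], [B → . n (], [B → .] }  — shift, reduce
  I4: { [B → ) . T], [T → . b (], [T → .] }  — shift, reduce
  I5: { [C → b B .] }  — reduce
  I6: { [B → n . (] }  — shift
  I7: { [B → n ( .] }  — reduce
  I8: { [B → ) T .] }  — reduce
  I9: { [T → b . (] }  — shift
  I10: { [T → b ( .] }  — reduce
  I11: { [B → ( B .] }  — reduce

No state contains more than one complete item.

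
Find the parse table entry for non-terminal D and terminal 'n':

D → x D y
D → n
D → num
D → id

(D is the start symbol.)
To find M[D, 'n'], we find productions for D where 'n' is in the predict set (PREDICT(N → α) = (FIRST(α) \ {ε}) ∪ (FOLLOW(N) if α ⇒* ε)).

D → x D y: PREDICT = { 'x' }
D → n: PREDICT = { 'n' }
  'n' is in predict set, so this production goes in M[D, 'n']
D → num: PREDICT = { 'num' }
D → id: PREDICT = { 'id' }

M[D, 'n'] = D → n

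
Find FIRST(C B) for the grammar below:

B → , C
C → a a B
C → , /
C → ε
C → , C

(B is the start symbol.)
FIRST sets of the non-terminals involved (from the grammar, by fixed-point iteration):
  FIRST(C) = { ',', 'a', ε }
  FIRST(B) = { ',' }

To compute FIRST(C B), process the symbols left to right:
Symbol C is a non-terminal. Add FIRST(C) \ {ε} = { ',', 'a' }
C is nullable (ε ∈ FIRST(C)), continue to the next symbol.
Symbol B is a non-terminal. Add FIRST(B) \ {ε} = { ',' }
B is not nullable (ε ∉ FIRST(B)), so stop here.
FIRST(C B) = { ',', 'a' }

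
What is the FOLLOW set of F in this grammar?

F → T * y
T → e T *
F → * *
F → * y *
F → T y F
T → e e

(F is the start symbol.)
{ $ }

To compute FOLLOW(F), find every occurrence of F on a right-hand side N → α F β: add FIRST(β) \ {ε}, and if β is empty or nullable also add FOLLOW(N). Iterate to a fixed point.

F is the start symbol, so $ ∈ FOLLOW(F).
In F → T y F: F is at the end; this adds FOLLOW(F) to itself — nothing new

Taking the union: FOLLOW(F) = { $ }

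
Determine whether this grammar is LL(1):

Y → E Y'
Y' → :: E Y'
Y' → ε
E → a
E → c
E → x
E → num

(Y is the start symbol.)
A grammar is LL(1) if for each non-terminal N with multiple productions, the predict sets of those productions are pairwise disjoint, where PREDICT(N → α) = (FIRST(α) \ {ε}) ∪ (FOLLOW(N) if α ⇒* ε).

Relevant sets:
  FOLLOW(Y') = { $ }

For Y':
  PREDICT(Y' → :: E Y') = { '::' }
  PREDICT(Y' → ε) = { $ }
For E:
  PREDICT(E → a) = { 'a' }
  PREDICT(E → c) = { 'c' }
  PREDICT(E → x) = { 'x' }
  PREDICT(E → num) = { 'num' }
Y has a single production, so nothing to check there.

All predict sets are disjoint. The grammar IS LL(1).

Answer: Yes, the grammar is LL(1).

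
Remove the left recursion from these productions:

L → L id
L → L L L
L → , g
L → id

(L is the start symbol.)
L is directly left-recursive. The standard transformation for
  A → A α₁ | ... | A α_m | β₁ | ... | β_n
is
  A  → β₁ A' | ... | β_n A'
  A' → α₁ A' | ... | α_m A' | ε

L → , g becomes L → , g L'
L → id becomes L → id L'
L → L id becomes L' → id L'
L → L L L becomes L' → L L L'
Add L' → ε

Resulting grammar:
L → , g L'
L → id L'
L' → id L'
L' → L L L'
L' → ε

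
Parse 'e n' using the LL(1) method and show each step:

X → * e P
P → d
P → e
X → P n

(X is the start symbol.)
LL(1) parsing maintains a stack (initially the start symbol over $) and the input. At each step: if the stack top is a terminal, match it against the current input token; if it is a non-terminal N, replace it with the RHS of M[N, lookahead] (the unique production whose predict set contains the lookahead).

Stack is shown with the top on the left.

Stack  Input  Action
--------------------
X $    e n $  output X → P n
P n $  e n $  output P → e
e n $  e n $  match 'e'
n $    n $    match 'n'
$      $      accept

The string is accepted.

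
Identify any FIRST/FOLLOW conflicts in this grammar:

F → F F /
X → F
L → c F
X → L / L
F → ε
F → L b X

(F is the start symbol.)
A FIRST/FOLLOW conflict occurs when a non-terminal N has a nullable alternative N → β (β ⇒* ε) and another alternative N → α with FIRST(α) ∩ FOLLOW(N) ≠ ∅: on such a lookahead the parser cannot decide between expanding α and letting N vanish via β.

Nullable non-terminals: F, X.
FIRST sets used below: FIRST(F) = { '/', 'c', ε }, FIRST(L) = { 'c' }

F: nullable alternative(s) F → ε; FOLLOW(F) = { $, '/', 'b', 'c' }
  F → F F /: FIRST \ {ε} = { '/', 'c' } — overlaps FOLLOW(F) on { '/', 'c' }: CONFLICT
  F → ε: FIRST \ {ε} = { } — this is the only nullable alternative, skip
  F → L b X: FIRST \ {ε} = { 'c' } — overlaps FOLLOW(F) on { 'c' }: CONFLICT

X: nullable alternative(s) X → F; FOLLOW(X) = { $, '/', 'b', 'c' }
  X → F: FIRST \ {ε} = { '/', 'c' } — this is the only nullable alternative, skip
  X → L / L: FIRST \ {ε} = { 'c' } — overlaps FOLLOW(X) on { 'c' }: CONFLICT

L has no nullable alternative, so no FIRST/FOLLOW check is needed there.

So the grammar has 3 FIRST/FOLLOW conflicts (marked CONFLICT above).

Answer: Yes. F → F F '/' with FOLLOW(F) on { '/', 'c' }; F → L b X with FOLLOW(F) on { 'c' }; X → L '/' L with FOLLOW(X) on { 'c' }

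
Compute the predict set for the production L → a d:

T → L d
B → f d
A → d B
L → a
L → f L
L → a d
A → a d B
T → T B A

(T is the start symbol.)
PREDICT(L → a d) = (FIRST(RHS) \ {ε}) ∪ (FOLLOW(L) if ε ∈ FIRST(RHS), i.e. RHS ⇒* ε)
FIRST(a d) = { 'a' }
ε ∉ FIRST(a d), so FOLLOW(L) is not added.
PREDICT(L → a d) = { 'a' }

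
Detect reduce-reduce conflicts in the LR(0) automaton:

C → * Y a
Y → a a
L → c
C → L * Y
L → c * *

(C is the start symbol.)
No reduce-reduce conflicts

A reduce-reduce conflict occurs when an LR(0) state has two complete items [A → α .] and [B → β .] — both call for a reduction, and with no lookahead the parser cannot choose between them.

Augment with C' → C and build the canonical LR(0) collection (I0 = CLOSURE({[C' → . C]}), then GOTO on every symbol after a dot until no new states appear). It has 13 states:
  I0: { [C → . * Y a], [C → . L * Y], [C' → . C], [L → . c * *], [L → . c] }  — shift
  I1: { [C → * . Y a], [Y → . a a] }  — shift
  I2: { [C' → C .] }  — accept
  I3: { [C → L . * Y] }  — shift
  I4: { [L → c . * *], [L → c .] }  — shift, reduce
  I5: { [L → c * . *] }  — shift
  I6: { [L → c * * .] }  — reduce
  I7: { [C → L * . Y], [Y → . a a] }  — shift
  I8: { [C → L * Y .] }  — reduce
  I9: { [Y → a . a] }  — shift
  I10: { [Y → a a .] }  — reduce
  I11: { [C → * Y . a] }  — shift
  I12: { [C → * Y a .] }  — reduce

No state contains more than one complete item.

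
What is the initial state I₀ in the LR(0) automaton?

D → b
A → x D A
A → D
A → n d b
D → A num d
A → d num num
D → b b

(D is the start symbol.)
First, augment the grammar with D' → D
I₀ = CLOSURE({ [D' → . D] }):
  [D' → . D] has the dot before D: add [D → . b], [D → . A num d], [D → . b b]
  [D → . A num d] has the dot before A: add [A → . x D A], [A → . D], [A → . n d b], [A → . d num num]
No further items can be added.

I₀ = { [A → . D], [A → . d num num], [A → . n d b], [A → . x D A], [D → . A num d], [D → . b b], [D → . b], [D' → . D] }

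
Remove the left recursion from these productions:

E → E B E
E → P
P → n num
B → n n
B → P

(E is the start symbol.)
E is directly left-recursive. The standard transformation for
  A → A α₁ | ... | A α_m | β₁ | ... | β_n
is
  A  → β₁ A' | ... | β_n A'
  A' → α₁ A' | ... | α_m A' | ε

E → P becomes E → P E'
E → E B E becomes E' → B E E'
Add E' → ε

Productions for other non-terminals are unchanged:
  P → n num
  B → n n
  B → P

Resulting grammar:
E → P E'
E' → B E E'
E' → ε
P → n num
B → n n
B → P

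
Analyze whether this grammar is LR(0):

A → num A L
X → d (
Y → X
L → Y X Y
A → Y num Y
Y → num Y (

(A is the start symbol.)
Yes, the grammar is LR(0)

A grammar is LR(0) if no state in the canonical LR(0) collection has:
  - both a shift item (dot before a terminal) and a complete item (shift-reduce conflict), or
  - two or more complete items (reduce-reduce conflict; the accept item [A' → A .] counts as a complete item here).

Augment with A' → A and build the canonical LR(0) collection (I0 = CLOSURE({[A' → . A]}), then GOTO on every symbol after a dot until no new states appear). It has 18 states:
  I0: { [A → . Y num Y], [A → . num A L], [A' → . A], [X → . d (], [Y → . X], [Y → . num Y (] }  — shift
  I1: { [A' → A .] }  — accept
  I2: { [Y → X .] }  — reduce
  I3: { [A → Y . num Y] }  — shift
  I4: { [X → d . (] }  — shift
  I5: { [A → . Y num Y], [A → . num A L], [A → num . A L], [X → . d (], [Y → . X], [Y → . num Y (], [Y → num . Y (] }  — shift
  I6: { [A → num A . L], [L → . Y X Y], [X → . d (], [Y → . X], [Y → . num Y (] }  — shift
  I7: { [A → Y . num Y], [Y → num Y . (] }  — shift
  I8: { [Y → num Y ( .] }  — reduce
  I9: { [A → Y num . Y], [X → . d (], [Y → . X], [Y → . num Y (] }  — shift
  I10: { [A → Y num Y .] }  — reduce
  I11: { [X → . d (], [Y → . X], [Y → . num Y (], [Y → num . Y (] }  — shift
  I12: { [Y → num Y . (] }  — shift
  I13: { [A → num A L .] }  — reduce
  I14: { [L → Y . X Y], [X → . d (] }  — shift
  I15: { [L → Y X . Y], [X → . d (], [Y → . X], [Y → . num Y (] }  — shift
  I16: { [L → Y X Y .] }  — reduce
  I17: { [X → d ( .] }  — reduce

Every state is either a pure shift/goto state or contains exactly one complete item and nothing to shift — no conflicts. The grammar is LR(0).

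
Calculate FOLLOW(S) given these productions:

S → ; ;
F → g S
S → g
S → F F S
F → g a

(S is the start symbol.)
To compute FOLLOW(S), find every occurrence of S on a right-hand side N → α S β: add FIRST(β) \ {ε}, and if β is empty or nullable also add FOLLOW(N). Iterate to a fixed point.

S is the start symbol, so $ ∈ FOLLOW(S).
In F → g S: S is at the end, add FOLLOW(F)
In S → F F S: S is at the end; this adds FOLLOW(S) to itself — nothing new

The FOLLOW sets referred to above (computed the same way, to a fixed point):
  FOLLOW(F) = { ';', 'g' }

Taking the union: FOLLOW(S) = { $, ';', 'g' }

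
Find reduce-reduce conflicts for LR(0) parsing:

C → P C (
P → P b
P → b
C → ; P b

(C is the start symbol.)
A reduce-reduce conflict occurs when an LR(0) state has two complete items [A → α .] and [B → β .] — both call for a reduction, and with no lookahead the parser cannot choose between them.

Augment with C' → C and build the canonical LR(0) collection (I0 = CLOSURE({[C' → . C]}), then GOTO on every symbol after a dot until no new states appear). It has 10 states:
  I0: { [C → . ; P b], [C → . P C (], [C' → . C], [P → . P b], [P → . b] }  — shift
  I1: { [C → ; . P b], [P → . P b], [P → . b] }  — shift
  I2: { [C' → C .] }  — accept
  I3: { [C → . ; P b], [C → . P C (], [C → P . C (], [P → . P b], [P → . b], [P → P . b] }  — shift
  I4: { [P → b .] }  — reduce
  I5: { [C → P C . (] }  — shift
  I6: { [P → P b .], [P → b .] }  — 2 reduces
  I7: { [C → P C ( .] }  — reduce
  I8: { [C → ; P . b], [P → P . b] }  — shift
  I9: { [C → ; P b .], [P → P b .] }  — 2 reduces

I6 contains complete items [P → P b .], [P → b .] — reduce-reduce conflict.
I9 contains complete items [C → ; P b .], [P → P b .] — reduce-reduce conflict.

Answer: Yes — I6: [P → P b .] vs [P → b .]; I9: [C → ; P b .] vs [P → P b .]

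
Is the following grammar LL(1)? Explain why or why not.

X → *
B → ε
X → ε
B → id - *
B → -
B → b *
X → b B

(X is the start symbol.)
A grammar is LL(1) if for each non-terminal N with multiple productions, the predict sets of those productions are pairwise disjoint, where PREDICT(N → α) = (FIRST(α) \ {ε}) ∪ (FOLLOW(N) if α ⇒* ε).

Relevant sets:
  FOLLOW(X) = { $ }
  FOLLOW(B) = { $ }

For X:
  PREDICT(X → '*') = { '*' }
  PREDICT(X → ε) = { $ }
  PREDICT(X → b B) = { 'b' }
For B:
  PREDICT(B → ε) = { $ }
  PREDICT(B → id '-' '*') = { 'id' }
  PREDICT(B → '-') = { '-' }
  PREDICT(B → b '*') = { 'b' }

All predict sets are disjoint. The grammar IS LL(1).

Answer: Yes, the grammar is LL(1).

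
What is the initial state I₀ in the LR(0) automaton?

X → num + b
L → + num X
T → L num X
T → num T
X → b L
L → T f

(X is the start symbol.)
First, augment the grammar with X' → X
I₀ = CLOSURE({ [X' → . X] }):
  [X' → . X] has the dot before X: add [X → . num + b], [X → . b L]
No further items can be added.

I₀ = { [X → . b L], [X → . num + b], [X' → . X] }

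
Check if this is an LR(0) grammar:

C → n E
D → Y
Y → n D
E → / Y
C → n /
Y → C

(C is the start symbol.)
Augment with C' → C and build the canonical LR(0) collection (I0 = CLOSURE({[C' → . C]}), then GOTO on every symbol after a dot until no new states appear). It has 10 states:
  I0: { [C → . n /], [C → . n E], [C' → . C] }  — shift
  I1: { [C' → C .] }  — accept
  I2: { [C → n . /], [C → n . E], [E → . / Y] }  — shift
  I3: { [C → . n /], [C → . n E], [C → n / .], [E → / . Y], [Y → . C], [Y → . n D] }  — shift, reduce
  I4: { [C → n E .] }  — reduce
  I5: { [Y → C .] }  — reduce
  I6: { [E → / Y .] }  — reduce
  I7: { [C → . n /], [C → . n E], [C → n . /], [C → n . E], [D → . Y], [E → . / Y], [Y → . C], [Y → . n D], [Y → n . D] }  — shift
  I8: { [Y → n D .] }  — reduce
  I9: { [D → Y .] }  — reduce

Conflict in state I3:
  Shift-reduce conflict between [C → n / .] and [C → . n /]
So the grammar is NOT LR(0).

Answer: No. Shift-reduce conflict between [C → n / .] and [C → . n /]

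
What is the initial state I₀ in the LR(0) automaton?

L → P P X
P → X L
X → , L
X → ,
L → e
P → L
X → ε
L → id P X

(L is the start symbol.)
First, augment the grammar with L' → L
I₀ = CLOSURE({ [L' → . L] }):
  [L' → . L] has the dot before L: add [L → . P P X], [L → . e], [L → . id P X]
  [L → . P P X] has the dot before P: add [P → . X L], [P → . L]
  [P → . X L] has the dot before X: add [X → . , L], [X → . ,], [X → .]
No further items can be added.

I₀ = { [L → . P P X], [L → . e], [L → . id P X], [L' → . L], [P → . L], [P → . X L], [X → . , L], [X → . ,], [X → .] }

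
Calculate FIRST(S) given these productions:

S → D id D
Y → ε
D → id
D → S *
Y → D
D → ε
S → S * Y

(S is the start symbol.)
{ 'id' }

To compute FIRST(S), examine every production with S on the left-hand side, reading each right-hand side left to right until a non-nullable symbol is reached.

FIRST sets of the other non-terminals involved (by the same procedure, iterated to a fixed point):
  FIRST(D) = { 'id', ε }

From S → D id D:
  - D is a non-terminal: add FIRST(D) \ {ε} = { 'id' }
    D is nullable, so continue to the next symbol
  - id is a terminal: add 'id' and stop
From S → S * Y:
  - S is the symbol being defined: contributes nothing new
    S is not nullable, so stop

Collecting: FIRST(S) = { 'id' }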